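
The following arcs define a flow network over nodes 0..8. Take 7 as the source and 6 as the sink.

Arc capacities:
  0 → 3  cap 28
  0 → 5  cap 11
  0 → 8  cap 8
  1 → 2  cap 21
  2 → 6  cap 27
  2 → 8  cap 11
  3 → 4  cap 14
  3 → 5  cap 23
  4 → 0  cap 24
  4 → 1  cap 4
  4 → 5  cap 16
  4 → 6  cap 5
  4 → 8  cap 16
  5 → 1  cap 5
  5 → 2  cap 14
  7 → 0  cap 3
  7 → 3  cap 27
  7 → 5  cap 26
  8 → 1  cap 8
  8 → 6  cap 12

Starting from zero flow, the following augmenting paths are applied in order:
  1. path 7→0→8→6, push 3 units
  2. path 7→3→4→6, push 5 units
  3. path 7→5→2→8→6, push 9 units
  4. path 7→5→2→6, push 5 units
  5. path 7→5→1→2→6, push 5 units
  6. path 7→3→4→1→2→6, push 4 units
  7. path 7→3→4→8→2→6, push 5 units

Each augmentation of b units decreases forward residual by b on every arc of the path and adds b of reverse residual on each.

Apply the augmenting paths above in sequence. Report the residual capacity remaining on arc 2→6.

Residual capacity of (2,6): 8

after path 1 (7→0→8→6, push 3): res(2,6)=27
after path 2 (7→3→4→6, push 5): res(2,6)=27
after path 3 (7→5→2→8→6, push 9): res(2,6)=27
after path 4 (7→5→2→6, push 5): res(2,6)=22
after path 5 (7→5→1→2→6, push 5): res(2,6)=17
after path 6 (7→3→4→1→2→6, push 4): res(2,6)=13
after path 7 (7→3→4→8→2→6, push 5): res(2,6)=8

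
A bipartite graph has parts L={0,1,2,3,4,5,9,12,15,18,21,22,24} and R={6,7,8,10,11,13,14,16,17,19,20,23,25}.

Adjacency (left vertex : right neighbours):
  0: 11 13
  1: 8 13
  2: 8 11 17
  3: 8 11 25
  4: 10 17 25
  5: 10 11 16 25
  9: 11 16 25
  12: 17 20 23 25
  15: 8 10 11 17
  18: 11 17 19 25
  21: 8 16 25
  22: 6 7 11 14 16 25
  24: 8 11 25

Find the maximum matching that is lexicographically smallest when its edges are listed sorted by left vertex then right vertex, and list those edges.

Lex-smallest maximum matching: {(0,11), (1,13), (2,8), (3,25), (4,10), (5,16), (12,20), (15,17), (18,19), (22,6)}

|M| = 10 (so the lex-smallest maximum matching has 10 edges)
process left vertices in ascending order; for each, take the smallest-labelled available neighbour that still permits 10 edges overall, or leave it unmatched if none does
lex-smallest matching: {0-11, 1-13, 2-8, 3-25, 4-10, 5-16, 12-20, 15-17, 18-19, 22-6}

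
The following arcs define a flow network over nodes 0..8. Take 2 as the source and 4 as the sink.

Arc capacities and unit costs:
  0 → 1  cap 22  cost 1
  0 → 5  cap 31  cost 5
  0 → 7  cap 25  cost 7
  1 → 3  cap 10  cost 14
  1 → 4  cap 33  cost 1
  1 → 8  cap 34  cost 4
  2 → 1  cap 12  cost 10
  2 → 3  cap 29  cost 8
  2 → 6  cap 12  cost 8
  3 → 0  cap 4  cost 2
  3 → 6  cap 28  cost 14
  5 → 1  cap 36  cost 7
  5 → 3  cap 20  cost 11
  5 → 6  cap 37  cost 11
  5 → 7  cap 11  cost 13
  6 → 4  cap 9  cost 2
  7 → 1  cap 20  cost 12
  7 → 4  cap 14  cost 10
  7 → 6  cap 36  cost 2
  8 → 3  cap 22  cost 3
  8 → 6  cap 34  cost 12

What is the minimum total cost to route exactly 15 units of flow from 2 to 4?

shortest-cost path #1: 2→6→4 push 9 @ unit cost 10 (adds 90)
shortest-cost path #2: 2→1→4 push 6 @ unit cost 11 (adds 66)
total cost = 156

Minimum cost for 15 units: 156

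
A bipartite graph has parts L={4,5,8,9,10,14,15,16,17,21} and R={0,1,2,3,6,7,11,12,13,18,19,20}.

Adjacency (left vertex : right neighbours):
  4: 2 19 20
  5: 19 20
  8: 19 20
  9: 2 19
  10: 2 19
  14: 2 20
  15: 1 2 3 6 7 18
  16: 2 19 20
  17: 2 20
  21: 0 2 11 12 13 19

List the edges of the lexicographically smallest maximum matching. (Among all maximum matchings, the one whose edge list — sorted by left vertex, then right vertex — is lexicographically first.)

|M| = 5 (so the lex-smallest maximum matching has 5 edges)
process left vertices in ascending order; for each, take the smallest-labelled available neighbour that still permits 5 edges overall, or leave it unmatched if none does
lex-smallest matching: {4-2, 5-19, 8-20, 15-1, 21-0}

Lex-smallest maximum matching: {(4,2), (5,19), (8,20), (15,1), (21,0)}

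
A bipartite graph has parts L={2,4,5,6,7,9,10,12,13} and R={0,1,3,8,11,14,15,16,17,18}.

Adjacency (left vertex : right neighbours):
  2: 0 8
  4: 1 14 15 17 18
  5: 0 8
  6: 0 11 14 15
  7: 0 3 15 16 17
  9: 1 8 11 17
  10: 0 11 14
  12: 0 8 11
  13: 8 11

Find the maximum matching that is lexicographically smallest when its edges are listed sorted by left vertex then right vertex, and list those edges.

Lex-smallest maximum matching: {(2,0), (4,1), (5,8), (6,15), (7,3), (9,17), (10,14), (12,11)}

|M| = 8 (so the lex-smallest maximum matching has 8 edges)
process left vertices in ascending order; for each, take the smallest-labelled available neighbour that still permits 8 edges overall, or leave it unmatched if none does
lex-smallest matching: {2-0, 4-1, 5-8, 6-15, 7-3, 9-17, 10-14, 12-11}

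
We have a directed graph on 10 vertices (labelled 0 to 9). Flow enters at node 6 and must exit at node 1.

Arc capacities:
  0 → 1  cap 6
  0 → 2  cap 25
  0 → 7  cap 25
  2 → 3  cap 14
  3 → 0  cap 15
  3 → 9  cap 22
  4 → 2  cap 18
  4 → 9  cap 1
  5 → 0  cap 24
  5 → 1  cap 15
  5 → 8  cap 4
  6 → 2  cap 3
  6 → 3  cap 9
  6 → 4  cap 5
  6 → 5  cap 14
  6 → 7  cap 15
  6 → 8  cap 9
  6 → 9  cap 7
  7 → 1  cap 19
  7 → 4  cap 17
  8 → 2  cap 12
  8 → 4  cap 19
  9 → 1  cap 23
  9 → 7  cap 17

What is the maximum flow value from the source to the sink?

Maximum flow value: 60

augment #1: 6→5→1 bottleneck 14, total now 14
augment #2: 6→7→1 bottleneck 15, total now 29
augment #3: 6→9→1 bottleneck 7, total now 36
augment #4: 6→3→0→1 bottleneck 6, total now 42
augment #5: 6→3→9→1 bottleneck 3, total now 45
augment #6: 6→4→9→1 bottleneck 1, total now 46
augment #7: 6→2→3→9→1 bottleneck 3, total now 49
augment #8: 6→4→2→3→9→1 bottleneck 4, total now 53
augment #9: 6→8→2→3→9→1 bottleneck 5, total now 58
augment #10: 6→8→2→3→0→7→1 bottleneck 2, total now 60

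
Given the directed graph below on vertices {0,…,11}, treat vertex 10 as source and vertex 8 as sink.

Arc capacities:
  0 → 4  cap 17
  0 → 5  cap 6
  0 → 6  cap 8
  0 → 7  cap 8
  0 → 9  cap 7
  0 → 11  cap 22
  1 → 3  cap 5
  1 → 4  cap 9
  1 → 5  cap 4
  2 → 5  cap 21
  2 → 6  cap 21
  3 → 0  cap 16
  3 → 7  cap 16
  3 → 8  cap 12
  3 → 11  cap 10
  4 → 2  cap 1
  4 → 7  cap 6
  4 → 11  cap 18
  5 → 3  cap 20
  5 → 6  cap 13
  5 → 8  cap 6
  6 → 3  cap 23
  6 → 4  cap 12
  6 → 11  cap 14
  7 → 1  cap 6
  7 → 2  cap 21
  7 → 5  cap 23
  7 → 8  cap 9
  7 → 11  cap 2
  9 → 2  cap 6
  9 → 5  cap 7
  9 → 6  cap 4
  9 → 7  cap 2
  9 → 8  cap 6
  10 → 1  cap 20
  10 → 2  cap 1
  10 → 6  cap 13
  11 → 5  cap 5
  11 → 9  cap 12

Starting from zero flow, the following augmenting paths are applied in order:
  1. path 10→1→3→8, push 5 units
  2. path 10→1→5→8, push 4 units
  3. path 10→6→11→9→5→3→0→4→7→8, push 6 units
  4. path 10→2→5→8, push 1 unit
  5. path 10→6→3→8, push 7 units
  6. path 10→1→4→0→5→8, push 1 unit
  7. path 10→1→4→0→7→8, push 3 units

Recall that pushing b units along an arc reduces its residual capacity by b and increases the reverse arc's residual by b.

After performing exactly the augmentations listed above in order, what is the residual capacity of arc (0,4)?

after path 1 (10→1→3→8, push 5): res(0,4)=17
after path 2 (10→1→5→8, push 4): res(0,4)=17
after path 3 (10→6→11→9→5→3→0→4→7→8, push 6): res(0,4)=11
after path 4 (10→2→5→8, push 1): res(0,4)=11
after path 5 (10→6→3→8, push 7): res(0,4)=11
after path 6 (10→1→4→0→5→8, push 1): res(0,4)=12
after path 7 (10→1→4→0→7→8, push 3): res(0,4)=15

Residual capacity of (0,4): 15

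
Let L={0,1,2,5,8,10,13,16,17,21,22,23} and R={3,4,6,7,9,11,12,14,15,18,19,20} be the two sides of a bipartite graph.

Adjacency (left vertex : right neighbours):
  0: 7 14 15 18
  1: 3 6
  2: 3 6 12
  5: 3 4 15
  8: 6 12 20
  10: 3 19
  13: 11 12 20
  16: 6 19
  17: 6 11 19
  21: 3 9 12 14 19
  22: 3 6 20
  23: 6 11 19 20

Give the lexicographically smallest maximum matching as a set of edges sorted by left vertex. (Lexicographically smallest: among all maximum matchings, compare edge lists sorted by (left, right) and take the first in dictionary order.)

|M| = 9 (so the lex-smallest maximum matching has 9 edges)
process left vertices in ascending order; for each, take the smallest-labelled available neighbour that still permits 9 edges overall, or leave it unmatched if none does
lex-smallest matching: {0-7, 1-3, 2-6, 5-4, 8-12, 10-19, 13-11, 21-9, 22-20}

Lex-smallest maximum matching: {(0,7), (1,3), (2,6), (5,4), (8,12), (10,19), (13,11), (21,9), (22,20)}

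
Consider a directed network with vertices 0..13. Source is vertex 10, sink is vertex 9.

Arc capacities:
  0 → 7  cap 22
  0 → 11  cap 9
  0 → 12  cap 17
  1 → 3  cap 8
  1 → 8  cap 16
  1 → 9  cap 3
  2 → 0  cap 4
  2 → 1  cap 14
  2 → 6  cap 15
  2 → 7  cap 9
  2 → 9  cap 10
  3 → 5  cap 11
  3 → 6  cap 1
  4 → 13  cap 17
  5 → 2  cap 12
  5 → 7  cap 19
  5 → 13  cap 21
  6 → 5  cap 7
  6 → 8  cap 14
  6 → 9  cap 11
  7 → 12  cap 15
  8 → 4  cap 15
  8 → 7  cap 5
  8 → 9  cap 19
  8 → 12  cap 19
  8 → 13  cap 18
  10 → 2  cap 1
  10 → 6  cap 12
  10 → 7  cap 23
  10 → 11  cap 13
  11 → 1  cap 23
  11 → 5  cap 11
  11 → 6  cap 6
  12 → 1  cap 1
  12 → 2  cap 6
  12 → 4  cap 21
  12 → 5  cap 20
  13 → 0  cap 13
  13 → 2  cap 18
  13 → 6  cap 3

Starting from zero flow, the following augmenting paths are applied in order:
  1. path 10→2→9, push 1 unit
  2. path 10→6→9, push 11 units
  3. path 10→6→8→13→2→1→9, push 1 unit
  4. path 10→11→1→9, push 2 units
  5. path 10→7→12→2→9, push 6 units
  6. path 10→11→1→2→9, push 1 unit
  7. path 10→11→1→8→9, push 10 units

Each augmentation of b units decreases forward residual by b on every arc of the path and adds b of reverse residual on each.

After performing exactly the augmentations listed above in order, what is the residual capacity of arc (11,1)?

Residual capacity of (11,1): 10

after path 1 (10→2→9, push 1): res(11,1)=23
after path 2 (10→6→9, push 11): res(11,1)=23
after path 3 (10→6→8→13→2→1→9, push 1): res(11,1)=23
after path 4 (10→11→1→9, push 2): res(11,1)=21
after path 5 (10→7→12→2→9, push 6): res(11,1)=21
after path 6 (10→11→1→2→9, push 1): res(11,1)=20
after path 7 (10→11→1→8→9, push 10): res(11,1)=10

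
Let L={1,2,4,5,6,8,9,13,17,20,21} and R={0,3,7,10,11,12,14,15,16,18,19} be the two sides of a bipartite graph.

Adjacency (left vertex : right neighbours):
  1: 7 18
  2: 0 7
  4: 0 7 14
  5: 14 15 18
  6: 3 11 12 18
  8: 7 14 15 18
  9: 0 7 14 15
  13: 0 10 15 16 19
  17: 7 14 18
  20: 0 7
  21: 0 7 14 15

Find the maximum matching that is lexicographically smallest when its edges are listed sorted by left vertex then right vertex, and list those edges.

|M| = 7 (so the lex-smallest maximum matching has 7 edges)
process left vertices in ascending order; for each, take the smallest-labelled available neighbour that still permits 7 edges overall, or leave it unmatched if none does
lex-smallest matching: {1-7, 2-0, 4-14, 5-15, 6-3, 8-18, 13-10}

Lex-smallest maximum matching: {(1,7), (2,0), (4,14), (5,15), (6,3), (8,18), (13,10)}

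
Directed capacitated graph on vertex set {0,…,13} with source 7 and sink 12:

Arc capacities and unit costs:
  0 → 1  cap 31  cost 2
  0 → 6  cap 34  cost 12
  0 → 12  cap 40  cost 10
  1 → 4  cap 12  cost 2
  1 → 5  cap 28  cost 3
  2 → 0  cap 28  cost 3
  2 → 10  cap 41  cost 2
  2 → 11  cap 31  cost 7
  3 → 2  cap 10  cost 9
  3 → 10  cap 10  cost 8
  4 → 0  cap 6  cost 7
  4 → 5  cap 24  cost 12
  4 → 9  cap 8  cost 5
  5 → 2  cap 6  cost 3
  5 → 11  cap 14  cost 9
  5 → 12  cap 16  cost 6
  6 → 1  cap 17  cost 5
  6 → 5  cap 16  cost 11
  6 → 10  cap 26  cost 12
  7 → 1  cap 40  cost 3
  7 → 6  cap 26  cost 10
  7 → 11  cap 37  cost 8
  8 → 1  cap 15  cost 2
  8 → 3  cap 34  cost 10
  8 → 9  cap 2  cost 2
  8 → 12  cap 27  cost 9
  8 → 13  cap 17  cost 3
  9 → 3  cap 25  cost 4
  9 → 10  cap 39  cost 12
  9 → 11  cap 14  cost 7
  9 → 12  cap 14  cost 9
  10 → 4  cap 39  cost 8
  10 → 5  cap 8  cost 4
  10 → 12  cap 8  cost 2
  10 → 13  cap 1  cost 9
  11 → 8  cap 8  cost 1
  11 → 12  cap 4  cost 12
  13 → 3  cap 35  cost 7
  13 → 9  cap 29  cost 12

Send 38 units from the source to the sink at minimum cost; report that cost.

Minimum cost for 38 units: 566

shortest-cost path #1: 7→1→5→12 push 16 @ unit cost 12 (adds 192)
shortest-cost path #2: 7→1→5→2→10→12 push 6 @ unit cost 13 (adds 78)
shortest-cost path #3: 7→11→8→12 push 8 @ unit cost 18 (adds 144)
shortest-cost path #4: 7→1→4→9→12 push 8 @ unit cost 19 (adds 152)
total cost = 566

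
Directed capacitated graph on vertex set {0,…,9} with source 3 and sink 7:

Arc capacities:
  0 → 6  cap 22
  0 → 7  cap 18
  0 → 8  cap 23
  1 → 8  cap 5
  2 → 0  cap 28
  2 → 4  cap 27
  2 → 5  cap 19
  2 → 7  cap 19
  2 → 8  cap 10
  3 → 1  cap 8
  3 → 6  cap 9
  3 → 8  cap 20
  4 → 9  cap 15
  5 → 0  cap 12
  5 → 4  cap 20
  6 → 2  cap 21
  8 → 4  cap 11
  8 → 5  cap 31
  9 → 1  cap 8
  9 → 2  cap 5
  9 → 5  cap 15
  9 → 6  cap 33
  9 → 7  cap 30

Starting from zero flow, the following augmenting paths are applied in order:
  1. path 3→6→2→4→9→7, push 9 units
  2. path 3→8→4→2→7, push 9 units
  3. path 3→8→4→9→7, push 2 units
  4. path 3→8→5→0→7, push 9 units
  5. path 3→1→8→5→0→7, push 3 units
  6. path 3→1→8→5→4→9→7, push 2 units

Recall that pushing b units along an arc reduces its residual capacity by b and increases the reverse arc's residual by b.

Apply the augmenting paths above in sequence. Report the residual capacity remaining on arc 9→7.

Residual capacity of (9,7): 17

after path 1 (3→6→2→4→9→7, push 9): res(9,7)=21
after path 2 (3→8→4→2→7, push 9): res(9,7)=21
after path 3 (3→8→4→9→7, push 2): res(9,7)=19
after path 4 (3→8→5→0→7, push 9): res(9,7)=19
after path 5 (3→1→8→5→0→7, push 3): res(9,7)=19
after path 6 (3→1→8→5→4→9→7, push 2): res(9,7)=17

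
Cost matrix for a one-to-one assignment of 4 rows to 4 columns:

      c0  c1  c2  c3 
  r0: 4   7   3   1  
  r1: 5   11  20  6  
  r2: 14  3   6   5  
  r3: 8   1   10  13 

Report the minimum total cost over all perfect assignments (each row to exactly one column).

Minimum assignment cost: 13

optimal assignment: row0→col3 (cost 1), row1→col0 (cost 5), row2→col2 (cost 6), row3→col1 (cost 1)
total = 1 + 5 + 6 + 1 = 13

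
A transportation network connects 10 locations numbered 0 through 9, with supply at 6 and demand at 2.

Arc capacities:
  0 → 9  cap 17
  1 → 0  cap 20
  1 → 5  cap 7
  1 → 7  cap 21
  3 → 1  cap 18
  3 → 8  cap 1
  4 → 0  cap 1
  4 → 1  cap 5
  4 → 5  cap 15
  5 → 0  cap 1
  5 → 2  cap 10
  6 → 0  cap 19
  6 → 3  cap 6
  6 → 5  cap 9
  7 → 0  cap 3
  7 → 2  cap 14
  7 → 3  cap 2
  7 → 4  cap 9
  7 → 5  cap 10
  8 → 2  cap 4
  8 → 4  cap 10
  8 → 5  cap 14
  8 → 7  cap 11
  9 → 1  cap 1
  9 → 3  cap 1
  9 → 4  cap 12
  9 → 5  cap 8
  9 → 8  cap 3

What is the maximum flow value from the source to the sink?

Maximum flow value: 26

augment #1: 6→5→2 bottleneck 9, total now 9
augment #2: 6→3→8→2 bottleneck 1, total now 10
augment #3: 6→0→9→5→2 bottleneck 1, total now 11
augment #4: 6→0→9→8→2 bottleneck 3, total now 14
augment #5: 6→3→1→7→2 bottleneck 5, total now 19
augment #6: 6→0→9→1→7→2 bottleneck 1, total now 20
augment #7: 6→0→9→3→1→7→2 bottleneck 1, total now 21
augment #8: 6→0→9→4→1→7→2 bottleneck 5, total now 26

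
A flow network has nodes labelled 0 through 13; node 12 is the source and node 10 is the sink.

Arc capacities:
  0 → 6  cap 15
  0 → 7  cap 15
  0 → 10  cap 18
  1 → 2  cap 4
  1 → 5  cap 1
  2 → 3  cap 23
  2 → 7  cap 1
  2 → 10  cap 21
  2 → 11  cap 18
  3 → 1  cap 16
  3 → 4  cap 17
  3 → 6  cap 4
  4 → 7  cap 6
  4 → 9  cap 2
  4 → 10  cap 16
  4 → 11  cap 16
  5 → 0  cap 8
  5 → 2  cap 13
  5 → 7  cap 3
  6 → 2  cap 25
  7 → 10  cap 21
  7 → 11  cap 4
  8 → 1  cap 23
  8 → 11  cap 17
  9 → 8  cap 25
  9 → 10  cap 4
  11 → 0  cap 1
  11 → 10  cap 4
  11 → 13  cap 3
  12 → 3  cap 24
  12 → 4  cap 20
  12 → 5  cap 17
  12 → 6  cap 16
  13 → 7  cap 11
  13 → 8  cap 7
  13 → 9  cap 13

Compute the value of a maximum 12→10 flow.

augment #1: 12→4→10 bottleneck 16, total now 16
augment #2: 12→4→7→10 bottleneck 4, total now 20
augment #3: 12→5→0→10 bottleneck 8, total now 28
augment #4: 12→5→2→10 bottleneck 9, total now 37
augment #5: 12→6→2→10 bottleneck 12, total now 49
augment #6: 12→3→4→7→10 bottleneck 2, total now 51
augment #7: 12→3→4→9→10 bottleneck 2, total now 53
augment #8: 12→3→4→11→10 bottleneck 4, total now 57
augment #9: 12→6→2→7→10 bottleneck 1, total now 58
augment #10: 12→3→1→5→7→10 bottleneck 1, total now 59
augment #11: 12→3→4→11→0→10 bottleneck 1, total now 60
augment #12: 12→6→2→5→7→10 bottleneck 2, total now 62
augment #13: 12→3→4→11→13→7→10 bottleneck 3, total now 65

Maximum flow value: 65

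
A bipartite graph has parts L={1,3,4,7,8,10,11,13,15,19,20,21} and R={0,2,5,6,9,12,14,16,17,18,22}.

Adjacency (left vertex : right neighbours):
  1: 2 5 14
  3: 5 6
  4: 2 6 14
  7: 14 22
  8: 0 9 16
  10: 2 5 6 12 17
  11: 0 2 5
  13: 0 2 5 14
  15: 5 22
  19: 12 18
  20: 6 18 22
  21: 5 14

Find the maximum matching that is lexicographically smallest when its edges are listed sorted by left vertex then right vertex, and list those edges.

|M| = 10 (so the lex-smallest maximum matching has 10 edges)
process left vertices in ascending order; for each, take the smallest-labelled available neighbour that still permits 10 edges overall, or leave it unmatched if none does
lex-smallest matching: {1-2, 3-5, 4-6, 7-14, 8-9, 10-17, 11-0, 15-22, 19-12, 20-18}

Lex-smallest maximum matching: {(1,2), (3,5), (4,6), (7,14), (8,9), (10,17), (11,0), (15,22), (19,12), (20,18)}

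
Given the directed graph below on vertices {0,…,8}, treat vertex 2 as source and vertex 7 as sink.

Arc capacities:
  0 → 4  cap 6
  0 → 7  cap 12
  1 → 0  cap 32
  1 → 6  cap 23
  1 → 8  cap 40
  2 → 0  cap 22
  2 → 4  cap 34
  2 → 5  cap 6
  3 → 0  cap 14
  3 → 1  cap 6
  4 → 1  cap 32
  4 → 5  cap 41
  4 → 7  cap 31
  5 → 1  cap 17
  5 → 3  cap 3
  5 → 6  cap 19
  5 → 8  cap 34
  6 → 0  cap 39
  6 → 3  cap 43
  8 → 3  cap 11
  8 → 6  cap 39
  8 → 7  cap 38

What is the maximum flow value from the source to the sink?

augment #1: 2→0→7 bottleneck 12, total now 12
augment #2: 2→4→7 bottleneck 31, total now 43
augment #3: 2→5→8→7 bottleneck 6, total now 49
augment #4: 2→4→1→8→7 bottleneck 3, total now 52
augment #5: 2→0→4→1→8→7 bottleneck 6, total now 58

Maximum flow value: 58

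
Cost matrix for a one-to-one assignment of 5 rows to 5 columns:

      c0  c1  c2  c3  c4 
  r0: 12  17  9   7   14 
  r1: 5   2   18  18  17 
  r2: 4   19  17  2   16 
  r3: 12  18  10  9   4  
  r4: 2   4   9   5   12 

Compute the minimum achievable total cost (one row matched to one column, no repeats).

Minimum assignment cost: 19

optimal assignment: row0→col2 (cost 9), row1→col1 (cost 2), row2→col3 (cost 2), row3→col4 (cost 4), row4→col0 (cost 2)
total = 9 + 2 + 2 + 4 + 2 = 19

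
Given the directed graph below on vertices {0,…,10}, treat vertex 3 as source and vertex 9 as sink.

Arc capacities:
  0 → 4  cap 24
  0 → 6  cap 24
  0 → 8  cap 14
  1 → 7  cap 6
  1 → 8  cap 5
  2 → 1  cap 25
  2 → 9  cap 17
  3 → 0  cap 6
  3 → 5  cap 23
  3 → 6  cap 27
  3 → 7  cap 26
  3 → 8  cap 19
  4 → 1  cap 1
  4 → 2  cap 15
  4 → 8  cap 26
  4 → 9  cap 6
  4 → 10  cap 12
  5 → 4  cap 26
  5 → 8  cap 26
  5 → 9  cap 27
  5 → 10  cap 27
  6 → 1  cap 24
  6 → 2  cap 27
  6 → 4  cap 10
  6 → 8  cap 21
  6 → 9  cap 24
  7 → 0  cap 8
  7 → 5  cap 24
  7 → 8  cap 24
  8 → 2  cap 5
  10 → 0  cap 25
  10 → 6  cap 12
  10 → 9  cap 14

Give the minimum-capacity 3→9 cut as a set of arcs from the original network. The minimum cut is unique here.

Min-cut arcs: {(3,0), (3,5), (3,6), (3,7), (8,2)} (total capacity 87)

augment #1: 3→5→9 push 23
augment #2: 3→6→9 push 24
augment #3: 3→0→4→9 push 6
augment #4: 3→6→2→9 push 3
augment #5: 3→7→5→9 push 4
augment #6: 3→8→2→9 push 5
augment #7: 3→7→5→10→9 push 14
augment #8: 3→7→0→4→2→9 push 8
max flow = 87; residual-reachable set from 3 gives S-side
cut edges (S→T): {(3,0), (3,5), (3,6), (3,7), (8,2)} total cap 87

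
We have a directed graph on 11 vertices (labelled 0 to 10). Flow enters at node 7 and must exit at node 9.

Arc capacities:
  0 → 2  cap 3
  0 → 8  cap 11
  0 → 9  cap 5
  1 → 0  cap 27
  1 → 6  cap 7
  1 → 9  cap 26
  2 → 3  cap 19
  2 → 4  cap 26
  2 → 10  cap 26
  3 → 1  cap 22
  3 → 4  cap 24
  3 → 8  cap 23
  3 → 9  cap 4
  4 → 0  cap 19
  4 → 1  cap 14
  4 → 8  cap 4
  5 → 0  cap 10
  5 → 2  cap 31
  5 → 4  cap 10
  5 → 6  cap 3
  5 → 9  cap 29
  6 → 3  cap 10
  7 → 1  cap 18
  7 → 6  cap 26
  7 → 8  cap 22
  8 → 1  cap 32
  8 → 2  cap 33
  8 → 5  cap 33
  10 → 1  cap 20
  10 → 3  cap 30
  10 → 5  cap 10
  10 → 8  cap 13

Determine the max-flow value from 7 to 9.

Maximum flow value: 50

augment #1: 7→1→9 bottleneck 18, total now 18
augment #2: 7→6→3→9 bottleneck 4, total now 22
augment #3: 7→8→1→9 bottleneck 8, total now 30
augment #4: 7→8→5→9 bottleneck 14, total now 44
augment #5: 7→6→3→1→0→9 bottleneck 5, total now 49
augment #6: 7→6→3→8→5→9 bottleneck 1, total now 50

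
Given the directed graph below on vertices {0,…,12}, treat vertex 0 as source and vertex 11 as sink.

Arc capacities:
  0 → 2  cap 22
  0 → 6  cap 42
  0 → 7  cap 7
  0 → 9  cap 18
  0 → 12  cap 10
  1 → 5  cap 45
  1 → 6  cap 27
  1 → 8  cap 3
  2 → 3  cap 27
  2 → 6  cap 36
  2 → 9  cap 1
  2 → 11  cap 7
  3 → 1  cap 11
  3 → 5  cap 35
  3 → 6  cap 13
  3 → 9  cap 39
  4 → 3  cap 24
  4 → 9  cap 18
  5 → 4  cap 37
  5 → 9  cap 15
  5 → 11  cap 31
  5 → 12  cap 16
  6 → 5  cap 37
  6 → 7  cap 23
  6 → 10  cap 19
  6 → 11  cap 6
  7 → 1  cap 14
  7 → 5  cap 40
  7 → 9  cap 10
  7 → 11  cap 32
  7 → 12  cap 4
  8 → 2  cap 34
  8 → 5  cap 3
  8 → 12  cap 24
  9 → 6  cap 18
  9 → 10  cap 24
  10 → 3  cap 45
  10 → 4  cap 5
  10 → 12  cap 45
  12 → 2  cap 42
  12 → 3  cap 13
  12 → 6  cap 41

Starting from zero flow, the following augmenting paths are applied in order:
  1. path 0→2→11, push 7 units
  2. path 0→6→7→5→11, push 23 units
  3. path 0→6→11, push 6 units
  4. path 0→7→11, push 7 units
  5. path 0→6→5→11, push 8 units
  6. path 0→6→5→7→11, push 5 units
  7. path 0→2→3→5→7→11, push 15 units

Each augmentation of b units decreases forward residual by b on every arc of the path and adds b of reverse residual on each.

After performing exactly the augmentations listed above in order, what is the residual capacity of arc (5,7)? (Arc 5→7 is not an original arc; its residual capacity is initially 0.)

after path 1 (0→2→11, push 7): res(5,7)=0
after path 2 (0→6→7→5→11, push 23): res(5,7)=23
after path 3 (0→6→11, push 6): res(5,7)=23
after path 4 (0→7→11, push 7): res(5,7)=23
after path 5 (0→6→5→11, push 8): res(5,7)=23
after path 6 (0→6→5→7→11, push 5): res(5,7)=18
after path 7 (0→2→3→5→7→11, push 15): res(5,7)=3

Residual capacity of (5,7): 3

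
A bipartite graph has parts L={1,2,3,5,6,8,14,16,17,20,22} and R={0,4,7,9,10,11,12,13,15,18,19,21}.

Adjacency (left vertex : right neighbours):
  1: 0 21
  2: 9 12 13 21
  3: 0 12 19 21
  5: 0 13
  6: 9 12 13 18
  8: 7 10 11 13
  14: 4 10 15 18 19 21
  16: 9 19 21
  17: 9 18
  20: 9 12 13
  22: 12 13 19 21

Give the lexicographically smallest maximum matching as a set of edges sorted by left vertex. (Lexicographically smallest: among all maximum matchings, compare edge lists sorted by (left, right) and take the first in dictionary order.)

Lex-smallest maximum matching: {(1,0), (2,9), (3,12), (5,13), (6,18), (8,7), (14,4), (16,19), (22,21)}

|M| = 9 (so the lex-smallest maximum matching has 9 edges)
process left vertices in ascending order; for each, take the smallest-labelled available neighbour that still permits 9 edges overall, or leave it unmatched if none does
lex-smallest matching: {1-0, 2-9, 3-12, 5-13, 6-18, 8-7, 14-4, 16-19, 22-21}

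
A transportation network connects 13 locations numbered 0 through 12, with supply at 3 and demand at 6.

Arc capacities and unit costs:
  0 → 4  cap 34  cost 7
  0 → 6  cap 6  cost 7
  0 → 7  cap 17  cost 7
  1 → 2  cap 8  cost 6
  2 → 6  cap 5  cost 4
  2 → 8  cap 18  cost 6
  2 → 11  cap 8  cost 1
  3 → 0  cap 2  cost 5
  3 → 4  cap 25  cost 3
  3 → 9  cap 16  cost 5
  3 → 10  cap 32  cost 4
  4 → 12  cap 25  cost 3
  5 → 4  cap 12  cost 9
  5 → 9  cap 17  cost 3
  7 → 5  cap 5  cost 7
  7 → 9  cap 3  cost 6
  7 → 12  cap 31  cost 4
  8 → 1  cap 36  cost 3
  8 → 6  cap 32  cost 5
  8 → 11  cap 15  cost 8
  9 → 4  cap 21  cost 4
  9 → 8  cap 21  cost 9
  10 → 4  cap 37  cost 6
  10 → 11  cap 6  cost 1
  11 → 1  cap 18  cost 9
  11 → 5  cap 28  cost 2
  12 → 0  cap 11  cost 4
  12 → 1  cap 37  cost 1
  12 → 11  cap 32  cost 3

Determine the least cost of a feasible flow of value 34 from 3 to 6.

shortest-cost path #1: 3→0→6 push 2 @ unit cost 12 (adds 24)
shortest-cost path #2: 3→4→12→0→6 push 4 @ unit cost 17 (adds 68)
shortest-cost path #3: 3→4→12→1→2→6 push 5 @ unit cost 17 (adds 85)
shortest-cost path #4: 3→9→8→6 push 16 @ unit cost 19 (adds 304)
shortest-cost path #5: 3→4→12→1→2→8→6 push 3 @ unit cost 24 (adds 72)
shortest-cost path #6: 3→10→11→5→9→8→6 push 4 @ unit cost 24 (adds 96)
total cost = 649

Minimum cost for 34 units: 649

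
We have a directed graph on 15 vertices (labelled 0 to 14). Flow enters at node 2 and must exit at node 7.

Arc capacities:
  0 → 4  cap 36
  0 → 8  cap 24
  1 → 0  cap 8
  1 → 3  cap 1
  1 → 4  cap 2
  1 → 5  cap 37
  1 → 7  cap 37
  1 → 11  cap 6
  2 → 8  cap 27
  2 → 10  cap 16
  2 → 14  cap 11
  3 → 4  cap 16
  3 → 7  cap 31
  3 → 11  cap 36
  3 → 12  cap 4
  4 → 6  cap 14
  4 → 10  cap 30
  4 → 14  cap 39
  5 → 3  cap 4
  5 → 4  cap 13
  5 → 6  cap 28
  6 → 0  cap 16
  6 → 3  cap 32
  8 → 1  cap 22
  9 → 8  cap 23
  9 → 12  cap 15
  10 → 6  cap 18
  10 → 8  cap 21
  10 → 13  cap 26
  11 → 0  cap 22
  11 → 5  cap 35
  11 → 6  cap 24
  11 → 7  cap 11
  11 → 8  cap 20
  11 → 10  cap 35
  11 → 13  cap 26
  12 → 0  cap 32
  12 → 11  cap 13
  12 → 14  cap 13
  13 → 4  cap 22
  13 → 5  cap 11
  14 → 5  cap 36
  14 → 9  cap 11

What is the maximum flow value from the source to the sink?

Maximum flow value: 49

augment #1: 2→8→1→7 bottleneck 22, total now 22
augment #2: 2→10→6→3→7 bottleneck 16, total now 38
augment #3: 2→14→5→3→7 bottleneck 4, total now 42
augment #4: 2→14→5→6→3→7 bottleneck 7, total now 49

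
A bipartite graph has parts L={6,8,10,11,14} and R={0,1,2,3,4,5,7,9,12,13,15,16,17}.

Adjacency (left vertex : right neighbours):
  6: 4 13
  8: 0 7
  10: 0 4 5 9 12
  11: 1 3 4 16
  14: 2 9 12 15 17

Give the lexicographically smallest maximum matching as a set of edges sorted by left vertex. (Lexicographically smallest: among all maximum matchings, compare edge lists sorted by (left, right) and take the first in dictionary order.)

Lex-smallest maximum matching: {(6,4), (8,0), (10,5), (11,1), (14,2)}

|M| = 5 (so the lex-smallest maximum matching has 5 edges)
process left vertices in ascending order; for each, take the smallest-labelled available neighbour that still permits 5 edges overall, or leave it unmatched if none does
lex-smallest matching: {6-4, 8-0, 10-5, 11-1, 14-2}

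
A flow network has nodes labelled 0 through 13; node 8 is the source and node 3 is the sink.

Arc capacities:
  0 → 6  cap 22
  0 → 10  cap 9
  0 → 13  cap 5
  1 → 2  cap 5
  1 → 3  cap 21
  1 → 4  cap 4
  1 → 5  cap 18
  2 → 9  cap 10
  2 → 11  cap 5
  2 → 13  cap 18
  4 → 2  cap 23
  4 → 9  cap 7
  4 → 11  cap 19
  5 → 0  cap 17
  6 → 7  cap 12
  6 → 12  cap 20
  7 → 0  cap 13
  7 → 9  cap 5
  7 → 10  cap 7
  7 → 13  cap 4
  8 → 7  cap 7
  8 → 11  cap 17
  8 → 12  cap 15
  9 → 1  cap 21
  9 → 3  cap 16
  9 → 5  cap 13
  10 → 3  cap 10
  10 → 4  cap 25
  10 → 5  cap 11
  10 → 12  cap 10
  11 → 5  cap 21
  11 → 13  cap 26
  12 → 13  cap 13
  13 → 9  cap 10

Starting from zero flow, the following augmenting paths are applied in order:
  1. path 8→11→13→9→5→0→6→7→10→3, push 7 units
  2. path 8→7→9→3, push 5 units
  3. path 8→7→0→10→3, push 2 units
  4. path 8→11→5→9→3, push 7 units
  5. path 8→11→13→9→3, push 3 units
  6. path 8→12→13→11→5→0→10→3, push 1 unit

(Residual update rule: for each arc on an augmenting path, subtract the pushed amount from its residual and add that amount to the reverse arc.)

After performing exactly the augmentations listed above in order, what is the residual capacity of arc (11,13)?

after path 1 (8→11→13→9→5→0→6→7→10→3, push 7): res(11,13)=19
after path 2 (8→7→9→3, push 5): res(11,13)=19
after path 3 (8→7→0→10→3, push 2): res(11,13)=19
after path 4 (8→11→5→9→3, push 7): res(11,13)=19
after path 5 (8→11→13→9→3, push 3): res(11,13)=16
after path 6 (8→12→13→11→5→0→10→3, push 1): res(11,13)=17

Residual capacity of (11,13): 17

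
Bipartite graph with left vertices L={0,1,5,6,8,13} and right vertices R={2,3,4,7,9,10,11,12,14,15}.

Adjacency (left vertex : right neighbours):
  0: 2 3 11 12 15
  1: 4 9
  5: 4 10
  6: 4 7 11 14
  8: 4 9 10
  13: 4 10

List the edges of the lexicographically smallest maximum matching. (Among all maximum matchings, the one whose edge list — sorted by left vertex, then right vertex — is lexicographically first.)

|M| = 5 (so the lex-smallest maximum matching has 5 edges)
process left vertices in ascending order; for each, take the smallest-labelled available neighbour that still permits 5 edges overall, or leave it unmatched if none does
lex-smallest matching: {0-2, 1-4, 5-10, 6-7, 8-9}

Lex-smallest maximum matching: {(0,2), (1,4), (5,10), (6,7), (8,9)}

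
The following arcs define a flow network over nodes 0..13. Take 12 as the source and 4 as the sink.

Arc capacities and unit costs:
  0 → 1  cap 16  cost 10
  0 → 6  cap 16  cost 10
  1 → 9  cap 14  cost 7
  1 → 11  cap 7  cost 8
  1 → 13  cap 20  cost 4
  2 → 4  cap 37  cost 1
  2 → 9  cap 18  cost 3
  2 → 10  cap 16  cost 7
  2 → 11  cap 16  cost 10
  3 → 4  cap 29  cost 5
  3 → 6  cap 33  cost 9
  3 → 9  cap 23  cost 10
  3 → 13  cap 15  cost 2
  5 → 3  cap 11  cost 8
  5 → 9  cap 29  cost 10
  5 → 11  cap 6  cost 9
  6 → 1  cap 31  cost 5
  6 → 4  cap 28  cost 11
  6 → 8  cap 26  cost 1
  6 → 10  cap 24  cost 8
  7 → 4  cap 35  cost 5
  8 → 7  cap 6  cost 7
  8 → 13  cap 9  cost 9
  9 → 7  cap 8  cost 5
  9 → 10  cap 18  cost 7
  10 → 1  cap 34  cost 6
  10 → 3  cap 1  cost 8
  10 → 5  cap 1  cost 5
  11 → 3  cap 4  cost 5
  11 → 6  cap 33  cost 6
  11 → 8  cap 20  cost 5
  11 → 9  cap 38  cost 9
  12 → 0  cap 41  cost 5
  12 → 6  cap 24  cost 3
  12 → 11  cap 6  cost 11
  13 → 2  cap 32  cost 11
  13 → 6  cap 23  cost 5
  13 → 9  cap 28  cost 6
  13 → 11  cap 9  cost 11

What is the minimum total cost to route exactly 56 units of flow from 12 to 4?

Minimum cost for 56 units: 1248

shortest-cost path #1: 12→6→4 push 24 @ unit cost 14 (adds 336)
shortest-cost path #2: 12→11→3→4 push 4 @ unit cost 21 (adds 84)
shortest-cost path #3: 12→0→6→4 push 4 @ unit cost 26 (adds 104)
shortest-cost path #4: 12→0→6→8→7→4 push 6 @ unit cost 28 (adds 168)
shortest-cost path #5: 12→11→9→7→4 push 2 @ unit cost 30 (adds 60)
shortest-cost path #6: 12→0→1→13→2→4 push 16 @ unit cost 31 (adds 496)
total cost = 1248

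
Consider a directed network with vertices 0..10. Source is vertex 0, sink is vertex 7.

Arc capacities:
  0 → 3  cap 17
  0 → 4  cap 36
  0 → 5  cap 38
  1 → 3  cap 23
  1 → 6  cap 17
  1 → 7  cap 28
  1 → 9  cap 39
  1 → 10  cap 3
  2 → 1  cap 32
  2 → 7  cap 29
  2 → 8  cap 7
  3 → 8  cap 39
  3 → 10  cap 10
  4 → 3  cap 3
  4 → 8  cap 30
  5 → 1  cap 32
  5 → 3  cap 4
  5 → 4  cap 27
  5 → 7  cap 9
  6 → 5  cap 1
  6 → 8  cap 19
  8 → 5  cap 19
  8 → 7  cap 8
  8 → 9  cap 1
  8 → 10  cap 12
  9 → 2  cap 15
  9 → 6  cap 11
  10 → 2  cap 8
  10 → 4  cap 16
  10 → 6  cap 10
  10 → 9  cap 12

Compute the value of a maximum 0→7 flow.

augment #1: 0→5→7 bottleneck 9, total now 9
augment #2: 0→3→8→7 bottleneck 8, total now 17
augment #3: 0→5→1→7 bottleneck 28, total now 45
augment #4: 0→3→10→2→7 bottleneck 8, total now 53
augment #5: 0→3→8→9→2→7 bottleneck 1, total now 54
augment #6: 0→5→1→9→2→7 bottleneck 1, total now 55
augment #7: 0→4→3→10→9→2→7 bottleneck 2, total now 57
augment #8: 0→4→8→10→9→2→7 bottleneck 10, total now 67
augment #9: 0→4→8→5→1→9→2→7 bottleneck 1, total now 68

Maximum flow value: 68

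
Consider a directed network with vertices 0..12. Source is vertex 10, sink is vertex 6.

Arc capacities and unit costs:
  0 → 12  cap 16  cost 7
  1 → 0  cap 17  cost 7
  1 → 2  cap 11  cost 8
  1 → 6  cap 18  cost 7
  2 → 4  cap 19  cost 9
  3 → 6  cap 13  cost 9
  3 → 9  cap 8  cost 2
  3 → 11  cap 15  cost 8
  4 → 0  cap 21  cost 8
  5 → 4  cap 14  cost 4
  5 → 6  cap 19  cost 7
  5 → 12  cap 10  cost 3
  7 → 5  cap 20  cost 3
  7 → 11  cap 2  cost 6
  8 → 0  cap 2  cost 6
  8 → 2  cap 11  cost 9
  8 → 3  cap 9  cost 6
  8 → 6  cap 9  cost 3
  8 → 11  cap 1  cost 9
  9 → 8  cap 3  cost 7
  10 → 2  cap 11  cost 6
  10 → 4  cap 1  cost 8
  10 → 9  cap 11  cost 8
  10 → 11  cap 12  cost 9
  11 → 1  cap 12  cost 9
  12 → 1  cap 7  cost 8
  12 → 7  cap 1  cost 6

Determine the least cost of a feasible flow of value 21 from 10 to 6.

shortest-cost path #1: 10→9→8→6 push 3 @ unit cost 18 (adds 54)
shortest-cost path #2: 10→11→1→6 push 12 @ unit cost 25 (adds 300)
shortest-cost path #3: 10→4→0→12→1→6 push 1 @ unit cost 38 (adds 38)
shortest-cost path #4: 10→2→4→0→12→1→6 push 5 @ unit cost 45 (adds 225)
total cost = 617

Minimum cost for 21 units: 617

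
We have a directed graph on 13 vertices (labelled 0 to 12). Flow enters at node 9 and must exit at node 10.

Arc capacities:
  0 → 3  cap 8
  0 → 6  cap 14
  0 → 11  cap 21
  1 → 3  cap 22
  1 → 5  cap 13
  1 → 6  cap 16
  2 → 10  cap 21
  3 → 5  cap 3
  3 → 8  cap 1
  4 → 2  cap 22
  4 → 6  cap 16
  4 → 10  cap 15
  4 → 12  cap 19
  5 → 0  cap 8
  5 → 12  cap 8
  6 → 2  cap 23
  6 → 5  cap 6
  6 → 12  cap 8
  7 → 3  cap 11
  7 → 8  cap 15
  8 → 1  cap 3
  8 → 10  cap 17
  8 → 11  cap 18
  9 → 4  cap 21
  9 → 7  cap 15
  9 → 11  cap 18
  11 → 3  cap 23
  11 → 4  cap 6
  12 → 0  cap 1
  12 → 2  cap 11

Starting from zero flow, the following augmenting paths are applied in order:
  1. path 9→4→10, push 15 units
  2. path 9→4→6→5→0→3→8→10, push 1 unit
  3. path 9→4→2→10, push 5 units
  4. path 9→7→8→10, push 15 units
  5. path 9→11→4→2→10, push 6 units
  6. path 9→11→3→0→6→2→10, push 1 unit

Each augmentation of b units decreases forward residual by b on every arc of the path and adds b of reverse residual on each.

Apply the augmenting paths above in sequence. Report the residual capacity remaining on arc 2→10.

after path 1 (9→4→10, push 15): res(2,10)=21
after path 2 (9→4→6→5→0→3→8→10, push 1): res(2,10)=21
after path 3 (9→4→2→10, push 5): res(2,10)=16
after path 4 (9→7→8→10, push 15): res(2,10)=16
after path 5 (9→11→4→2→10, push 6): res(2,10)=10
after path 6 (9→11→3→0→6→2→10, push 1): res(2,10)=9

Residual capacity of (2,10): 9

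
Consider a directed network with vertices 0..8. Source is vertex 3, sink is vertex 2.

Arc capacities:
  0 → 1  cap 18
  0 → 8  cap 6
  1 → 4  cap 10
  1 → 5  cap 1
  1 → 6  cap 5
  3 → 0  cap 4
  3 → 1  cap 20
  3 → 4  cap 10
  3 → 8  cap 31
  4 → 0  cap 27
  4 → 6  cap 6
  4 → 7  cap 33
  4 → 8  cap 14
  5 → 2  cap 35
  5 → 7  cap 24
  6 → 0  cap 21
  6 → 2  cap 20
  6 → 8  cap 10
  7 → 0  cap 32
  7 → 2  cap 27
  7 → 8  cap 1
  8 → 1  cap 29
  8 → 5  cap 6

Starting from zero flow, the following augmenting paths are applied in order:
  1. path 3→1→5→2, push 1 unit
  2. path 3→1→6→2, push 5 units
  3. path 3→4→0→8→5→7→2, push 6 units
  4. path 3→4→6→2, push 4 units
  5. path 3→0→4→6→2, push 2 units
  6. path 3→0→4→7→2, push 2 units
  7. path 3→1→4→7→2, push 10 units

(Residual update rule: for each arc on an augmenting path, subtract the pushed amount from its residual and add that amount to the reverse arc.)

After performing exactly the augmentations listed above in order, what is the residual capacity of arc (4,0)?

after path 1 (3→1→5→2, push 1): res(4,0)=27
after path 2 (3→1→6→2, push 5): res(4,0)=27
after path 3 (3→4→0→8→5→7→2, push 6): res(4,0)=21
after path 4 (3→4→6→2, push 4): res(4,0)=21
after path 5 (3→0→4→6→2, push 2): res(4,0)=23
after path 6 (3→0→4→7→2, push 2): res(4,0)=25
after path 7 (3→1→4→7→2, push 10): res(4,0)=25

Residual capacity of (4,0): 25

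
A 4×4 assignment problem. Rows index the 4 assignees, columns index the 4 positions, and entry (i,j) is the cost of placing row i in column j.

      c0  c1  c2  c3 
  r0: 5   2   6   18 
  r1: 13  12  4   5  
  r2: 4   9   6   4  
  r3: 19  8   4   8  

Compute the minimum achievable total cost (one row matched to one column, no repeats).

optimal assignment: row0→col1 (cost 2), row1→col3 (cost 5), row2→col0 (cost 4), row3→col2 (cost 4)
total = 2 + 5 + 4 + 4 = 15

Minimum assignment cost: 15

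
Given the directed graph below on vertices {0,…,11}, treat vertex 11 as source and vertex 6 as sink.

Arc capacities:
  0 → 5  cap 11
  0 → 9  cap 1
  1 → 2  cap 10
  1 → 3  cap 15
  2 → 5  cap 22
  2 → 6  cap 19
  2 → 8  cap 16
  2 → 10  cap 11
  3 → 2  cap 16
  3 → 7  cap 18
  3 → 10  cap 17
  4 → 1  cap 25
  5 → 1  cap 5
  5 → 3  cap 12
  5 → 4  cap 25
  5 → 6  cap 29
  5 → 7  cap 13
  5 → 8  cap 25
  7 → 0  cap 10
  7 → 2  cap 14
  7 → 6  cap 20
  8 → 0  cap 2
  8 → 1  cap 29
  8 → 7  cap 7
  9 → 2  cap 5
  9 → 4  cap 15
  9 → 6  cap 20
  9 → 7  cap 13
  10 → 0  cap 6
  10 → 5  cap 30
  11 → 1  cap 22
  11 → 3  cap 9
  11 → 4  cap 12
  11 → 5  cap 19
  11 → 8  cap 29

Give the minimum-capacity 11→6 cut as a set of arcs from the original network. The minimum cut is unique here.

augment #1: 11→5→6 push 19
augment #2: 11→1→2→6 push 10
augment #3: 11→3→2→6 push 9
augment #4: 11→8→7→6 push 7
augment #5: 11→1→3→7→6 push 12
augment #6: 11→8→0→5→6 push 2
augment #7: 11→4→1→3→7→6 push 1
augment #8: 11→4→1→3→2→5→6 push 2
max flow = 62; residual-reachable set from 11 gives S-side
cut edges (S→T): {(1,2), (1,3), (8,0), (8,7), (11,3), (11,5)} total cap 62

Min-cut arcs: {(1,2), (1,3), (8,0), (8,7), (11,3), (11,5)} (total capacity 62)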